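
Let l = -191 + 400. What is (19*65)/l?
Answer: 65/11 ≈ 5.9091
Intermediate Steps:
l = 209
(19*65)/l = (19*65)/209 = 1235*(1/209) = 65/11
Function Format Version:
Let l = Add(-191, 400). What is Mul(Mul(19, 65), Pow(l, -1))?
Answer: Rational(65, 11) ≈ 5.9091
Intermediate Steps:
l = 209
Mul(Mul(19, 65), Pow(l, -1)) = Mul(Mul(19, 65), Pow(209, -1)) = Mul(1235, Rational(1, 209)) = Rational(65, 11)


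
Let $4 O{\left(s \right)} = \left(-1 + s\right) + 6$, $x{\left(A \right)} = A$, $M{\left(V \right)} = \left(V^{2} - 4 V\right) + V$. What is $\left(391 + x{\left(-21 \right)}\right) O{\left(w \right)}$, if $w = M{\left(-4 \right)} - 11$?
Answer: $2035$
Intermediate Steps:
$M{\left(V \right)} = V^{2} - 3 V$
$w = 17$ ($w = - 4 \left(-3 - 4\right) - 11 = \left(-4\right) \left(-7\right) - 11 = 28 - 11 = 17$)
$O{\left(s \right)} = \frac{5}{4} + \frac{s}{4}$ ($O{\left(s \right)} = \frac{\left(-1 + s\right) + 6}{4} = \frac{5 + s}{4} = \frac{5}{4} + \frac{s}{4}$)
$\left(391 + x{\left(-21 \right)}\right) O{\left(w \right)} = \left(391 - 21\right) \left(\frac{5}{4} + \frac{1}{4} \cdot 17\right) = 370 \left(\frac{5}{4} + \frac{17}{4}\right) = 370 \cdot \frac{11}{2} = 2035$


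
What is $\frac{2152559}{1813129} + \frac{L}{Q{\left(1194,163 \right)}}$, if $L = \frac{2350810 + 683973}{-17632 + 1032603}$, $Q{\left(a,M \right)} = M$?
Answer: $\frac{361622401674614}{299964556744217} \approx 1.2056$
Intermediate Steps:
$L = \frac{3034783}{1014971} \approx 2.99$
$\frac{2152559}{1813129} + \frac{L}{Q{\left(1194,163 \right)}} = \frac{2152559}{1813129} + \frac{3034783}{1014971 \cdot 163} = 2152559 \cdot \frac{1}{1813129} + \frac{3034783}{1014971} \cdot \frac{1}{163} = \frac{2152559}{1813129} + \frac{3034783}{165440273} = \frac{361622401674614}{299964556744217}$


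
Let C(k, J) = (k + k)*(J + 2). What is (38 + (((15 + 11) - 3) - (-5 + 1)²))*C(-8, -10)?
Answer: 5760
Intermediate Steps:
C(k, J) = 2*k*(2 + J) (C(k, J) = (2*k)*(2 + J) = 2*k*(2 + J))
(38 + (((15 + 11) - 3) - (-5 + 1)²))*C(-8, -10) = (38 + (((15 + 11) - 3) - (-5 + 1)²))*(2*(-8)*(2 - 10)) = (38 + ((26 - 3) - 1*(-4)²))*(2*(-8)*(-8)) = (38 + (23 - 1*16))*128 = (38 + (23 - 16))*128 = (38 + 7)*128 = 45*128 = 5760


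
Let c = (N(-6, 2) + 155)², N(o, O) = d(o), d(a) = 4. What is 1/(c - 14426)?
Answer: 1/10855 ≈ 9.2123e-5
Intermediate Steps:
N(o, O) = 4
c = 25281 (c = (4 + 155)² = 159² = 25281)
1/(c - 14426) = 1/(25281 - 14426) = 1/10855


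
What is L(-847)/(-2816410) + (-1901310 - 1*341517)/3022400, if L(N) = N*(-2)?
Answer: -632184033667/851231758400 ≈ -0.74267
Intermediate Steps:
L(N) = -2*N
L(-847)/(-2816410) + (-1901310 - 1*341517)/3022400 = -2*(-847)/(-2816410) + (-1901310 - 1*341517)/3022400 = 1694*(-1/2816410) + (-1901310 - 341517)*(1/3022400) = -847/1408205 - 2242827*1/3022400 = -847/1408205 - 2242827/3022400 = -632184033667/851231758400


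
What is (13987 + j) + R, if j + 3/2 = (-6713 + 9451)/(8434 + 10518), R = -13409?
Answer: 5464283/9476 ≈ 576.64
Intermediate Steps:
j = -12845/9476 (j = -3/2 + (-6713 + 9451)/(8434 + 10518) = -3/2 + 2738/18952 = -3/2 + 2738*(1/18952) = -3/2 + 1369/9476 = -12845/9476 ≈ -1.3555)
(13987 + j) + R = (13987 - 12845/9476) - 13409 = 132527967/9476 - 13409 = 5464283/9476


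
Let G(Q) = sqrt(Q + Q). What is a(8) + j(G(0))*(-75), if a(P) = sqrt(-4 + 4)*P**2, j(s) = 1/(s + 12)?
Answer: -25/4 ≈ -6.2500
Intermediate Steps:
G(Q) = sqrt(2)*sqrt(Q) (G(Q) = sqrt(2*Q) = sqrt(2)*sqrt(Q))
j(s) = 1/(12 + s)
a(P) = 0 (a(P) = sqrt(0)*P**2 = 0*P**2 = 0)
a(8) + j(G(0))*(-75) = 0 - 75/(12 + sqrt(2)*sqrt(0)) = 0 - 75/(12 + sqrt(2)*0) = 0 - 75/(12 + 0) = 0 - 75/12 = 0 + (1/12)*(-75) = 0 - 25/4 = -25/4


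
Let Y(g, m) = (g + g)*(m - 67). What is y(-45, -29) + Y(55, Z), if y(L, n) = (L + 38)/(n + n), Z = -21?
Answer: -561433/58 ≈ -9679.9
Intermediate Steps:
y(L, n) = (38 + L)/(2*n) (y(L, n) = (38 + L)/((2*n)) = (38 + L)*(1/(2*n)) = (38 + L)/(2*n))
Y(g, m) = 2*g*(-67 + m) (Y(g, m) = (2*g)*(-67 + m) = 2*g*(-67 + m))
y(-45, -29) + Y(55, Z) = (1/2)*(38 - 45)/(-29) + 2*55*(-67 - 21) = (1/2)*(-1/29)*(-7) + 2*55*(-88) = 7/58 - 9680 = -561433/58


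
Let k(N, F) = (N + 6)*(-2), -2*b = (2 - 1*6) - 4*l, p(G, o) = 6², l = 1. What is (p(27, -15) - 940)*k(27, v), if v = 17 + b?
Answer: 59664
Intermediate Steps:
p(G, o) = 36
b = 4 (b = -((2 - 1*6) - 4*1)/2 = -((2 - 6) - 4)/2 = -(-4 - 4)/2 = -½*(-8) = 4)
v = 21 (v = 17 + 4 = 21)
k(N, F) = -12 - 2*N (k(N, F) = (6 + N)*(-2) = -12 - 2*N)
(p(27, -15) - 940)*k(27, v) = (36 - 940)*(-12 - 2*27) = -904*(-12 - 54) = -904*(-66) = 59664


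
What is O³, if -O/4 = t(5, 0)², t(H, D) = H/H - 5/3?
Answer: -4096/729 ≈ -5.6187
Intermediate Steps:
t(H, D) = -⅔ (t(H, D) = 1 - 5*⅓ = 1 - 5/3 = -⅔)
O = -16/9 (O = -4*(-⅔)² = -4*4/9 = -16/9 ≈ -1.7778)
O³ = (-16/9)³ = -4096/729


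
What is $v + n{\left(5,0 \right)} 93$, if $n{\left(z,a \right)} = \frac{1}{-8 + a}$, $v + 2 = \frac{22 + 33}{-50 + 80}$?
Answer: $- \frac{283}{24} \approx -11.792$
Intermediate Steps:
$v = - \frac{1}{6}$ ($v = -2 + \frac{22 + 33}{-50 + 80} = -2 + \frac{55}{30} = -2 + 55 \cdot \frac{1}{30} = -2 + \frac{11}{6} = - \frac{1}{6} \approx -0.16667$)
$v + n{\left(5,0 \right)} 93 = - \frac{1}{6} + \frac{1}{-8 + 0} \cdot 93 = - \frac{1}{6} + \frac{1}{-8} \cdot 93 = - \frac{1}{6} - \frac{93}{8} = - \frac{283}{24}$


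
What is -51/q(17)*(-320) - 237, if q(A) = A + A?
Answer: 243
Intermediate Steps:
q(A) = 2*A
-51/q(17)*(-320) - 237 = -51/(2*17)*(-320) - 237 = -51/34*(-320) - 237 = -51*1/34*(-320) - 237 = -3/2*(-320) - 237 = 480 - 237 = 243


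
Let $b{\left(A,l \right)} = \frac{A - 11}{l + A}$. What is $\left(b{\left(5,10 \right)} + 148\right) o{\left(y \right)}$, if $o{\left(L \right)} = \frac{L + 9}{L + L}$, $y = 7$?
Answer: $\frac{5904}{35} \approx 168.69$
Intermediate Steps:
$o{\left(L \right)} = \frac{9 + L}{2 L}$
$b{\left(A,l \right)} = \frac{-11 + A}{A + l}$
$\left(b{\left(5,10 \right)} + 148\right) o{\left(y \right)} = \left(\frac{-11 + 5}{5 + 10} + 148\right) \frac{9 + 7}{2 \cdot 7} = \left(\frac{1}{15} \left(-6\right) + 148\right) \frac{1}{2} \cdot \frac{1}{7} \cdot 16 = \left(\frac{1}{15} \left(-6\right) + 148\right) \frac{8}{7} = \left(- \frac{2}{5} + 148\right) \frac{8}{7} = \frac{738}{5} \cdot \frac{8}{7} = \frac{5904}{35}$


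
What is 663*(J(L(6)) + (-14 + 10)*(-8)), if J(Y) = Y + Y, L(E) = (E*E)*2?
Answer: 116688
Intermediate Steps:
L(E) = 2*E² (L(E) = E²*2 = 2*E²)
J(Y) = 2*Y
663*(J(L(6)) + (-14 + 10)*(-8)) = 663*(2*(2*6²) + (-14 + 10)*(-8)) = 663*(2*(2*36) - 4*(-8)) = 663*(2*72 + 32) = 663*(144 + 32) = 663*176 = 116688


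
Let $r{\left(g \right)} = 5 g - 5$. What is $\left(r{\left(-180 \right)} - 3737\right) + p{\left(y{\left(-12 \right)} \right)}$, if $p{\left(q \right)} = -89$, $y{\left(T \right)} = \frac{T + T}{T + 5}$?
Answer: $-4731$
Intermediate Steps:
$r{\left(g \right)} = -5 + 5 g$
$y{\left(T \right)} = \frac{2 T}{5 + T}$
$\left(r{\left(-180 \right)} - 3737\right) + p{\left(y{\left(-12 \right)} \right)} = \left(\left(-5 + 5 \left(-180\right)\right) - 3737\right) - 89 = \left(\left(-5 - 900\right) - 3737\right) - 89 = \left(-905 - 3737\right) - 89 = -4642 - 89 = -4731$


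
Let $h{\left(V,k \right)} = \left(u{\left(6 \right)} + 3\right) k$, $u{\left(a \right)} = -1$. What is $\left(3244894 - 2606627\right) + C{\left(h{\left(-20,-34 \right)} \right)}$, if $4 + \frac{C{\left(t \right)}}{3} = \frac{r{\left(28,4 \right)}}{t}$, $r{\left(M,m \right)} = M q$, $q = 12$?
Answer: $\frac{10850083}{17} \approx 6.3824 \cdot 10^{5}$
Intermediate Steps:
$r{\left(M,m \right)} = 12 M$ ($r{\left(M,m \right)} = M 12 = 12 M$)
$h{\left(V,k \right)} = 2 k$ ($h{\left(V,k \right)} = \left(-1 + 3\right) k = 2 k$)
$C{\left(t \right)} = -12 + \frac{1008}{t}$ ($C{\left(t \right)} = -12 + 3 \frac{12 \cdot 28}{t} = -12 + 3 \frac{336}{t} = -12 + \frac{1008}{t}$)
$\left(3244894 - 2606627\right) + C{\left(h{\left(-20,-34 \right)} \right)} = \left(3244894 - 2606627\right) + \left(-12 + \frac{1008}{2 \left(-34\right)}\right) = \left(3244894 - 2606627\right) + \left(-12 + \frac{1008}{-68}\right) = \left(3244894 - 2606627\right) + \left(-12 + 1008 \left(- \frac{1}{68}\right)\right) = 638267 - \frac{456}{17} = \frac{10850083}{17}$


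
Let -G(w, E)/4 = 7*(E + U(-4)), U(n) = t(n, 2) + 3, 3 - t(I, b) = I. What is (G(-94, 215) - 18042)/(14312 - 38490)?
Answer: 12171/12089 ≈ 1.0068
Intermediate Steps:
t(I, b) = 3 - I
U(n) = 6 - n (U(n) = (3 - n) + 3 = 6 - n)
G(w, E) = -280 - 28*E (G(w, E) = -28*(E + (6 - 1*(-4))) = -28*(E + (6 + 4)) = -28*(E + 10) = -28*(10 + E) = -4*(70 + 7*E) = -280 - 28*E)
(G(-94, 215) - 18042)/(14312 - 38490) = ((-280 - 28*215) - 18042)/(14312 - 38490) = ((-280 - 6020) - 18042)/(-24178) = (-6300 - 18042)*(-1/24178) = -24342*(-1/24178) = 12171/12089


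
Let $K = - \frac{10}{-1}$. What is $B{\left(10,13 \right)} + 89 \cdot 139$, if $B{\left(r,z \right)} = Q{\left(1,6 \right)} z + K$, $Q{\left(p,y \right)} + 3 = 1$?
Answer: $12355$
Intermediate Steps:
$Q{\left(p,y \right)} = -2$ ($Q{\left(p,y \right)} = -3 + 1 = -2$)
$K = 10$ ($K = \left(-10\right) \left(-1\right) = 10$)
$B{\left(r,z \right)} = 10 - 2 z$ ($B{\left(r,z \right)} = - 2 z + 10 = 10 - 2 z$)
$B{\left(10,13 \right)} + 89 \cdot 139 = \left(10 - 26\right) + 89 \cdot 139 = \left(10 - 26\right) + 12371 = -16 + 12371 = 12355$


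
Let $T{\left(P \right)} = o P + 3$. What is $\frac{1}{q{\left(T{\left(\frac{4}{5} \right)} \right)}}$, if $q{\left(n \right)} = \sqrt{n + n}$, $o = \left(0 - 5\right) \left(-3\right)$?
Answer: $\frac{\sqrt{30}}{30} \approx 0.18257$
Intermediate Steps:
$o = 15$ ($o = \left(-5\right) \left(-3\right) = 15$)
$T{\left(P \right)} = 3 + 15 P$ ($T{\left(P \right)} = 15 P + 3 = 3 + 15 P$)
$q{\left(n \right)} = \sqrt{2} \sqrt{n}$ ($q{\left(n \right)} = \sqrt{2 n} = \sqrt{2} \sqrt{n}$)
$\frac{1}{q{\left(T{\left(\frac{4}{5} \right)} \right)}} = \frac{1}{\sqrt{2} \sqrt{3 + 15 \cdot \frac{4}{5}}} = \frac{1}{\sqrt{2} \sqrt{3 + 12}} = \frac{1}{\sqrt{2} \sqrt{15}} = \frac{1}{\sqrt{30}} = \frac{\sqrt{30}}{30}$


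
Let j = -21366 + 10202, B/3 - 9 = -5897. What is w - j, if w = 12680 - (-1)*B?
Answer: 6180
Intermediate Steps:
B = -17664 (B = 27 + 3*(-5897) = 27 - 17691 = -17664)
j = -11164
w = -4984 (w = 12680 - (-1)*(-17664) = 12680 - 1*17664 = 12680 - 17664 = -4984)
w - j = -4984 - 1*(-11164) = -4984 + 11164 = 6180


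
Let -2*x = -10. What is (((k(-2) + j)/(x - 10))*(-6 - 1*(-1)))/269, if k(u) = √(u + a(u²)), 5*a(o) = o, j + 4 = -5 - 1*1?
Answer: -10/269 + I*√30/1345 ≈ -0.037175 + 0.0040723*I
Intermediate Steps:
j = -10 (j = -4 + (-5 - 1*1) = -4 + (-5 - 1) = -4 - 6 = -10)
a(o) = o/5
k(u) = √(u + u²/5)
x = 5 (x = -½*(-10) = 5)
(((k(-2) + j)/(x - 10))*(-6 - 1*(-1)))/269 = (((√5*√(-2*(5 - 2))/5 - 10)/(5 - 10))*(-6 - 1*(-1)))/269 = (((√5*√(-2*3)/5 - 10)/(-5))*(-6 + 1))*(1/269) = (((√5*√(-6)/5 - 10)*(-⅕))*(-5))*(1/269) = (((√5*(I*√6)/5 - 10)*(-⅕))*(-5))*(1/269) = (((I*√30/5 - 10)*(-⅕))*(-5))*(1/269) = (((-10 + I*√30/5)*(-⅕))*(-5))*(1/269) = ((2 - I*√30/25)*(-5))*(1/269) = (-10 + I*√30/5)*(1/269) = -10/269 + I*√30/1345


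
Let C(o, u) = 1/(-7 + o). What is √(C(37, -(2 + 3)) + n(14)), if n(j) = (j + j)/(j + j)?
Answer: √930/30 ≈ 1.0165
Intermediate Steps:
n(j) = 1 (n(j) = (2*j)/((2*j)) = (2*j)*(1/(2*j)) = 1)
√(C(37, -(2 + 3)) + n(14)) = √(1/(-7 + 37) + 1) = √(1/30 + 1) = √(31/30) = √930/30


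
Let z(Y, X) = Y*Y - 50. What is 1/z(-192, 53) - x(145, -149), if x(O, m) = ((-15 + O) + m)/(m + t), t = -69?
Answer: -174812/2006363 ≈ -0.087129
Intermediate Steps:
z(Y, X) = -50 + Y² (z(Y, X) = Y² - 50 = -50 + Y²)
x(O, m) = (-15 + O + m)/(-69 + m) (x(O, m) = ((-15 + O) + m)/(m - 69) = (-15 + O + m)/(-69 + m))
1/z(-192, 53) - x(145, -149) = 1/(-50 + (-192)²) - (-15 + 145 - 149)/(-69 - 149) = 1/(-50 + 36864) - (-19)/(-218) = 1/36814 - (-1)*(-19)/218 = 1/36814 - 1*19/218 = 1/36814 - 19/218 = -174812/2006363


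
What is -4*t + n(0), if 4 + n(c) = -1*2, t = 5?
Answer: -26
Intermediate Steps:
n(c) = -6 (n(c) = -4 - 1*2 = -4 - 2 = -6)
-4*t + n(0) = -4*5 - 6 = -20 - 6 = -26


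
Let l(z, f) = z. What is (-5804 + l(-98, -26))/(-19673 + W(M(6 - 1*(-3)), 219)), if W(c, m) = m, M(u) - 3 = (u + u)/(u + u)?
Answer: 2951/9727 ≈ 0.30338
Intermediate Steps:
M(u) = 4 (M(u) = 3 + (u + u)/(u + u) = 3 + (2*u)/((2*u)) = 3 + (2*u)*(1/(2*u)) = 3 + 1 = 4)
(-5804 + l(-98, -26))/(-19673 + W(M(6 - 1*(-3)), 219)) = (-5804 - 98)/(-19673 + 219) = -5902/(-19454) = -5902*(-1/19454) = 2951/9727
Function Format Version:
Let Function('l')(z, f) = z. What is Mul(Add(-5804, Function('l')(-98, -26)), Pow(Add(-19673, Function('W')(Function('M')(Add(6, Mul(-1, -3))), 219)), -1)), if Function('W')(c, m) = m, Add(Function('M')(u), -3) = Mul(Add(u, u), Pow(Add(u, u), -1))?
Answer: Rational(2951, 9727) ≈ 0.30338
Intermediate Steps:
Function('M')(u) = 4 (Function('M')(u) = Add(3, Mul(Add(u, u), Pow(Add(u, u), -1))) = Add(3, Mul(Mul(2, u), Pow(Mul(2, u), -1))) = Add(3, Mul(Mul(2, u), Mul(Rational(1, 2), Pow(u, -1)))) = Add(3, 1) = 4)
Mul(Add(-5804, Function('l')(-98, -26)), Pow(Add(-19673, Function('W')(Function('M')(Add(6, Mul(-1, -3))), 219)), -1)) = Mul(Add(-5804, -98), Pow(Add(-19673, 219), -1)) = Mul(-5902, Pow(-19454, -1)) = Mul(-5902, Rational(-1, 19454)) = Rational(2951, 9727)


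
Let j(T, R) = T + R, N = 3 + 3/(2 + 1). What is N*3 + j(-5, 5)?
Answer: 12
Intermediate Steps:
N = 4 (N = 3 + 3/3 = 3 + (⅓)*3 = 3 + 1 = 4)
j(T, R) = R + T
N*3 + j(-5, 5) = 4*3 + (5 - 5) = 12 + 0 = 12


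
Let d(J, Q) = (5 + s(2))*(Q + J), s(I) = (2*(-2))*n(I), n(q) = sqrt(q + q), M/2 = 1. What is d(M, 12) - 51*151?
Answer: -7743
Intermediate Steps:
M = 2 (M = 2*1 = 2)
n(q) = sqrt(2)*sqrt(q) (n(q) = sqrt(2*q) = sqrt(2)*sqrt(q))
s(I) = -4*sqrt(2)*sqrt(I) (s(I) = (2*(-2))*(sqrt(2)*sqrt(I)) = -4*sqrt(2)*sqrt(I))
d(J, Q) = -3*J - 3*Q (d(J, Q) = (5 - 4*sqrt(2)*sqrt(2))*(Q + J) = (5 - 8)*(J + Q) = -3*(J + Q) = -3*J - 3*Q)
d(M, 12) - 51*151 = (-3*2 - 3*12) - 51*151 = (-6 - 36) - 7701 = -42 - 7701 = -7743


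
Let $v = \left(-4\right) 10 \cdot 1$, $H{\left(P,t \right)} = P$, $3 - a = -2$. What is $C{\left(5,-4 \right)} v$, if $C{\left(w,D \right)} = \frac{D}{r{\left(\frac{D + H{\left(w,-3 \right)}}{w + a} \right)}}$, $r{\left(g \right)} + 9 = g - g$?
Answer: $- \frac{160}{9} \approx -17.778$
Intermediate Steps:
$a = 5$ ($a = 3 - -2 = 3 + 2 = 5$)
$r{\left(g \right)} = -9$ ($r{\left(g \right)} = -9 + \left(g - g\right) = -9 + 0 = -9$)
$v = -40$ ($v = \left(-40\right) 1 = -40$)
$C{\left(w,D \right)} = - \frac{D}{9}$ ($C{\left(w,D \right)} = \frac{D}{-9} = D \left(- \frac{1}{9}\right) = - \frac{D}{9}$)
$C{\left(5,-4 \right)} v = \left(- \frac{1}{9}\right) \left(-4\right) \left(-40\right) = \frac{4}{9} \left(-40\right) = - \frac{160}{9}$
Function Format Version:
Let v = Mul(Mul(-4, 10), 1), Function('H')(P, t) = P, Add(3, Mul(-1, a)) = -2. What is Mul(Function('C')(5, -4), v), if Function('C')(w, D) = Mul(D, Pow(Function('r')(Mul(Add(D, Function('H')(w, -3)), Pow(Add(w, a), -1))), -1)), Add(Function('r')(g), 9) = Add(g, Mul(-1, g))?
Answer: Rational(-160, 9) ≈ -17.778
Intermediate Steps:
a = 5 (a = Add(3, Mul(-1, -2)) = Add(3, 2) = 5)
Function('r')(g) = -9 (Function('r')(g) = Add(-9, Add(g, Mul(-1, g))) = Add(-9, 0) = -9)
v = -40 (v = Mul(-40, 1) = -40)
Function('C')(w, D) = Mul(Rational(-1, 9), D) (Function('C')(w, D) = Mul(D, Pow(-9, -1)) = Mul(D, Rational(-1, 9)) = Mul(Rational(-1, 9), D))
Mul(Function('C')(5, -4), v) = Mul(Mul(Rational(-1, 9), -4), -40) = Mul(Rational(4, 9), -40) = Rational(-160, 9)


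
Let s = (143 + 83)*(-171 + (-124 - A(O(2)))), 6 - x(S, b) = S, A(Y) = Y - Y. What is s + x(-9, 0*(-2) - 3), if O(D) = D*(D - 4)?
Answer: -66655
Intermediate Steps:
O(D) = D*(-4 + D)
A(Y) = 0
x(S, b) = 6 - S
s = -66670 (s = (143 + 83)*(-171 + (-124 - 1*0)) = 226*(-171 + (-124 + 0)) = 226*(-171 - 124) = 226*(-295) = -66670)
s + x(-9, 0*(-2) - 3) = -66670 + (6 - 1*(-9)) = -66670 + (6 + 9) = -66670 + 15 = -66655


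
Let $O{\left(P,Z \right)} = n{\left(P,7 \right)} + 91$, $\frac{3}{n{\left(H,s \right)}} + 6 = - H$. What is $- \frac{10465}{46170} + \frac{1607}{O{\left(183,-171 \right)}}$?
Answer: $\frac{461431159}{26464644} \approx 17.436$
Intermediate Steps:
$n{\left(H,s \right)} = \frac{3}{-6 - H}$
$O{\left(P,Z \right)} = 91 - \frac{3}{6 + P}$ ($O{\left(P,Z \right)} = - \frac{3}{6 + P} + 91 = 91 - \frac{3}{6 + P}$)
$- \frac{10465}{46170} + \frac{1607}{O{\left(183,-171 \right)}} = - \frac{10465}{46170} + \frac{1607}{\frac{1}{6 + 183} \left(543 + 91 \cdot 183\right)} = \left(-10465\right) \frac{1}{46170} + \frac{1607}{\frac{1}{189} \left(543 + 16653\right)} = - \frac{2093}{9234} + \frac{1607}{\frac{1}{189} \cdot 17196} = - \frac{2093}{9234} + \frac{1607}{\frac{5732}{63}} = - \frac{2093}{9234} + 1607 \cdot \frac{63}{5732} = - \frac{2093}{9234} + \frac{101241}{5732} = \frac{461431159}{26464644}$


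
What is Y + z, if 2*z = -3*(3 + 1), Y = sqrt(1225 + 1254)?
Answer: -6 + sqrt(2479) ≈ 43.790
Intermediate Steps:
Y = sqrt(2479) ≈ 49.790
z = -6 (z = (-3*(3 + 1))/2 = (-3*4)/2 = (1/2)*(-12) = -6)
Y + z = sqrt(2479) - 6 = -6 + sqrt(2479)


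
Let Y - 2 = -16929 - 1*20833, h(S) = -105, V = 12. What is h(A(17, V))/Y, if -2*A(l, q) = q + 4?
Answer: 21/7552 ≈ 0.0027807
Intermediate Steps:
A(l, q) = -2 - q/2 (A(l, q) = -(q + 4)/2 = -(4 + q)/2 = -2 - q/2)
Y = -37760 (Y = 2 + (-16929 - 1*20833) = 2 + (-16929 - 20833) = 2 - 37762 = -37760)
h(A(17, V))/Y = -105/(-37760) = -105*(-1/37760) = 21/7552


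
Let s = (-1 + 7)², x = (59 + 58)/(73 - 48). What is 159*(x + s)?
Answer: 161703/25 ≈ 6468.1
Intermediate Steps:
x = 117/25 ≈ 4.6800
s = 36 (s = 6² = 36)
159*(x + s) = 159*(117/25 + 36) = 159*(1017/25) = 161703/25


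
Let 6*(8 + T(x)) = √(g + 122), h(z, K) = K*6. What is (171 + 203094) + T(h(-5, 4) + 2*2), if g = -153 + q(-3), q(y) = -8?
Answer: 203257 + I*√39/6 ≈ 2.0326e+5 + 1.0408*I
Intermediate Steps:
h(z, K) = 6*K
g = -161 (g = -153 - 8 = -161)
T(x) = -8 + I*√39/6 (T(x) = -8 + √(-161 + 122)/6 = -8 + √(-39)/6 = -8 + (I*√39)/6 = -8 + I*√39/6)
(171 + 203094) + T(h(-5, 4) + 2*2) = (171 + 203094) + (-8 + I*√39/6) = 203265 + (-8 + I*√39/6) = 203257 + I*√39/6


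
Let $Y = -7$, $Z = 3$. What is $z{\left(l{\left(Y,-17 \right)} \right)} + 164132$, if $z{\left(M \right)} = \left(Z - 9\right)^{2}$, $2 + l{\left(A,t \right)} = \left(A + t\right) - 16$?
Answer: $164168$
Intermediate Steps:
$l{\left(A,t \right)} = -18 + A + t$ ($l{\left(A,t \right)} = -2 - \left(16 - A - t\right) = -2 + \left(-16 + A + t\right) = -18 + A + t$)
$z{\left(M \right)} = 36$ ($z{\left(M \right)} = \left(3 - 9\right)^{2} = \left(-6\right)^{2} = 36$)
$z{\left(l{\left(Y,-17 \right)} \right)} + 164132 = 36 + 164132 = 164168$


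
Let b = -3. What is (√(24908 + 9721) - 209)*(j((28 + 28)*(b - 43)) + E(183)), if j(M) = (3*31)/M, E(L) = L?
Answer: -98504835/2576 + 471315*√34629/2576 ≈ -4191.9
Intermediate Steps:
j(M) = 93/M
(√(24908 + 9721) - 209)*(j((28 + 28)*(b - 43)) + E(183)) = (√(24908 + 9721) - 209)*(93/(((28 + 28)*(-3 - 43))) + 183) = (√34629 - 209)*(93/((56*(-46))) + 183) = (-209 + √34629)*(93/(-2576) + 183) = (-209 + √34629)*(93*(-1/2576) + 183) = (-209 + √34629)*(-93/2576 + 183) = (-209 + √34629)*(471315/2576) = -98504835/2576 + 471315*√34629/2576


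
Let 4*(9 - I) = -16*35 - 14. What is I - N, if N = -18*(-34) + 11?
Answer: -941/2 ≈ -470.50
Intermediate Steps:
N = 623 (N = 612 + 11 = 623)
I = 305/2 (I = 9 - (-16*35 - 14)/4 = 9 - (-560 - 14)/4 = 9 - ¼*(-574) = 9 + 287/2 = 305/2 ≈ 152.50)
I - N = 305/2 - 1*623 = 305/2 - 623 = -941/2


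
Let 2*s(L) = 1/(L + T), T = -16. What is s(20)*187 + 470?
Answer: 3947/8 ≈ 493.38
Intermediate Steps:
s(L) = 1/(2*(-16 + L)) (s(L) = 1/(2*(L - 16)) = 1/(2*(-16 + L)))
s(20)*187 + 470 = (1/(2*(-16 + 20)))*187 + 470 = ((1/2)/4)*187 + 470 = ((1/2)*(1/4))*187 + 470 = (1/8)*187 + 470 = 187/8 + 470 = 3947/8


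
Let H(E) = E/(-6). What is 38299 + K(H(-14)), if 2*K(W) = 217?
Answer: 76815/2 ≈ 38408.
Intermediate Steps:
H(E) = -E/6 (H(E) = E*(-⅙) = -E/6)
K(W) = 217/2 (K(W) = (½)*217 = 217/2)
38299 + K(H(-14)) = 38299 + 217/2 = 76815/2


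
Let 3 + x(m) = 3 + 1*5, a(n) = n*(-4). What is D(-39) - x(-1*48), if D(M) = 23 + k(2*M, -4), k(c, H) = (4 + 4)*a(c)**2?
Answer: 778770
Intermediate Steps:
a(n) = -4*n
k(c, H) = 128*c**2 (k(c, H) = (4 + 4)*(-4*c)**2 = 8*(16*c**2) = 128*c**2)
x(m) = 5 (x(m) = -3 + (3 + 1*5) = -3 + (3 + 5) = -3 + 8 = 5)
D(M) = 23 + 512*M**2 (D(M) = 23 + 128*(2*M)**2 = 23 + 128*(4*M**2) = 23 + 512*M**2)
D(-39) - x(-1*48) = (23 + 512*(-39)**2) - 1*5 = (23 + 512*1521) - 5 = (23 + 778752) - 5 = 778775 - 5 = 778770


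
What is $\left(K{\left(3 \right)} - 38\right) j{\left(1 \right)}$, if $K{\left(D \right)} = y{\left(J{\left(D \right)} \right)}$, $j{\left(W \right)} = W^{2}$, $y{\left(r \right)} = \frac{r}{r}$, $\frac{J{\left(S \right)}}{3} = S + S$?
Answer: $-37$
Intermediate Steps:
$J{\left(S \right)} = 6 S$ ($J{\left(S \right)} = 3 \left(S + S\right) = 3 \cdot 2 S = 6 S$)
$y{\left(r \right)} = 1$
$K{\left(D \right)} = 1$
$\left(K{\left(3 \right)} - 38\right) j{\left(1 \right)} = \left(1 - 38\right) 1^{2} = \left(-37\right) 1 = -37$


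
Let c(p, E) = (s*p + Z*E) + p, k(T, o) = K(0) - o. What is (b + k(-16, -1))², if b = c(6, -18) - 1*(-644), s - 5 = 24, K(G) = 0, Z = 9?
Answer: 439569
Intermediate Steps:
s = 29 (s = 5 + 24 = 29)
k(T, o) = -o (k(T, o) = 0 - o = -o)
c(p, E) = 9*E + 30*p (c(p, E) = (29*p + 9*E) + p = (9*E + 29*p) + p = 9*E + 30*p)
b = 662 (b = (9*(-18) + 30*6) - 1*(-644) = (-162 + 180) + 644 = 18 + 644 = 662)
(b + k(-16, -1))² = (662 - 1*(-1))² = (662 + 1)² = 663² = 439569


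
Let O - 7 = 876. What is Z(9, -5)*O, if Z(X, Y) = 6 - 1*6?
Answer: 0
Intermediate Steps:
O = 883 (O = 7 + 876 = 883)
Z(X, Y) = 0 (Z(X, Y) = 6 - 6 = 0)
Z(9, -5)*O = 0*883 = 0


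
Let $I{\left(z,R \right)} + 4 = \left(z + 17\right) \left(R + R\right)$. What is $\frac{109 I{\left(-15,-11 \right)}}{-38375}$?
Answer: $\frac{5232}{38375} \approx 0.13634$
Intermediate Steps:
$I{\left(z,R \right)} = -4 + 2 R \left(17 + z\right)$ ($I{\left(z,R \right)} = -4 + \left(z + 17\right) \left(R + R\right) = -4 + \left(17 + z\right) 2 R = -4 + 2 R \left(17 + z\right)$)
$\frac{109 I{\left(-15,-11 \right)}}{-38375} = \frac{109 \left(-4 + 34 \left(-11\right) + 2 \left(-11\right) \left(-15\right)\right)}{-38375} = 109 \left(-4 - 374 + 330\right) \left(- \frac{1}{38375}\right) = 109 \left(-48\right) \left(- \frac{1}{38375}\right) = \left(-5232\right) \left(- \frac{1}{38375}\right) = \frac{5232}{38375}$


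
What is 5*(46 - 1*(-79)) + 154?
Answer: 779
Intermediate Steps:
5*(46 - 1*(-79)) + 154 = 5*(46 + 79) + 154 = 5*125 + 154 = 625 + 154 = 779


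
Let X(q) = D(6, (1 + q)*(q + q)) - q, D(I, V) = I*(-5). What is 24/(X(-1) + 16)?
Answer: -24/13 ≈ -1.8462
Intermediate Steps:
D(I, V) = -5*I
X(q) = -30 - q (X(q) = -5*6 - q = -30 - q)
24/(X(-1) + 16) = 24/((-30 - 1*(-1)) + 16) = 24/((-30 + 1) + 16) = 24/(-29 + 16) = 24/(-13) = 24*(-1/13) = -24/13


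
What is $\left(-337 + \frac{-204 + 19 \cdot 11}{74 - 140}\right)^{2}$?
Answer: $\frac{494929009}{4356} \approx 1.1362 \cdot 10^{5}$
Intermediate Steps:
$\left(-337 + \frac{-204 + 19 \cdot 11}{74 - 140}\right)^{2} = \left(-337 + \frac{-204 + 209}{-66}\right)^{2} = \left(-337 + 5 \left(- \frac{1}{66}\right)\right)^{2} = \left(-337 - \frac{5}{66}\right)^{2} = \left(- \frac{22247}{66}\right)^{2} = \frac{494929009}{4356}$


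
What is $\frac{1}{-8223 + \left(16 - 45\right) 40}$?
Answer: $- \frac{1}{9383} \approx -0.00010658$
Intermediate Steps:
$\frac{1}{-8223 + \left(16 - 45\right) 40} = \frac{1}{-8223 - 1160} = \frac{1}{-9383} = - \frac{1}{9383}$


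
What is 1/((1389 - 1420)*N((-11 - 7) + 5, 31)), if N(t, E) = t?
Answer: 1/403 ≈ 0.0024814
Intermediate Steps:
1/((1389 - 1420)*N((-11 - 7) + 5, 31)) = 1/((1389 - 1420)*((-11 - 7) + 5)) = 1/(-31*(-18 + 5)) = 1/(-31*(-13)) = 1/403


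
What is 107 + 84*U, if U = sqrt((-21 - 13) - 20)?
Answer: 107 + 252*I*sqrt(6) ≈ 107.0 + 617.27*I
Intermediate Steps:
U = 3*I*sqrt(6) (U = sqrt(-34 - 20) = sqrt(-54) = 3*I*sqrt(6) ≈ 7.3485*I)
107 + 84*U = 107 + 84*(3*I*sqrt(6)) = 107 + 252*I*sqrt(6)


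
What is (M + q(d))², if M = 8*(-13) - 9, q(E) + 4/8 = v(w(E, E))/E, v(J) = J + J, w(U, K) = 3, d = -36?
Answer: 116281/9 ≈ 12920.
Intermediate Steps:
v(J) = 2*J
q(E) = -½ + 6/E (q(E) = -½ + (2*3)/E = -½ + 6/E)
M = -113 (M = -104 - 9 = -113)
(M + q(d))² = (-113 + (½)*(12 - 1*(-36))/(-36))² = (-113 + (½)*(-1/36)*(12 + 36))² = (-113 + (½)*(-1/36)*48)² = (-113 - ⅔)² = (-341/3)² = 116281/9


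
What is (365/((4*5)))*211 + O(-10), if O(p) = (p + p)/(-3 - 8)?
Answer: 169513/44 ≈ 3852.6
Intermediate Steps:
O(p) = -2*p/11 (O(p) = (2*p)/(-11) = (2*p)*(-1/11) = -2*p/11)
(365/((4*5)))*211 + O(-10) = (365/((4*5)))*211 - 2/11*(-10) = (365/20)*211 + 20/11 = (365*(1/20))*211 + 20/11 = (73/4)*211 + 20/11 = 15403/4 + 20/11 = 169513/44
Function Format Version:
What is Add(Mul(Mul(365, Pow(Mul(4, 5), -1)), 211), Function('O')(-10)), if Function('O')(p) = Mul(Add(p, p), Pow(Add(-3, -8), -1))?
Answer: Rational(169513, 44) ≈ 3852.6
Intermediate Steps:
Function('O')(p) = Mul(Rational(-2, 11), p) (Function('O')(p) = Mul(Mul(2, p), Pow(-11, -1)) = Mul(Mul(2, p), Rational(-1, 11)) = Mul(Rational(-2, 11), p))
Add(Mul(Mul(365, Pow(Mul(4, 5), -1)), 211), Function('O')(-10)) = Add(Mul(Mul(365, Pow(Mul(4, 5), -1)), 211), Mul(Rational(-2, 11), -10)) = Add(Mul(Mul(365, Pow(20, -1)), 211), Rational(20, 11)) = Add(Mul(Mul(365, Rational(1, 20)), 211), Rational(20, 11)) = Add(Mul(Rational(73, 4), 211), Rational(20, 11)) = Add(Rational(15403, 4), Rational(20, 11)) = Rational(169513, 44)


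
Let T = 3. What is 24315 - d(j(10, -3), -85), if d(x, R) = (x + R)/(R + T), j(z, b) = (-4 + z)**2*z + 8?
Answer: 1994113/82 ≈ 24318.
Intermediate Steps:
j(z, b) = 8 + z*(-4 + z)**2 (j(z, b) = z*(-4 + z)**2 + 8 = 8 + z*(-4 + z)**2)
d(x, R) = (R + x)/(3 + R) (d(x, R) = (x + R)/(R + 3) = (R + x)/(3 + R))
24315 - d(j(10, -3), -85) = 24315 - (-85 + (8 + 10*(-4 + 10)**2))/(3 - 85) = 24315 - (-85 + (8 + 10*6**2))/(-82) = 24315 - (-1)*(-85 + (8 + 10*36))/82 = 24315 - (-1)*(-85 + (8 + 360))/82 = 24315 - (-1)*(-85 + 368)/82 = 24315 - (-1)*283/82 = 24315 - 1*(-283/82) = 24315 + 283/82 = 1994113/82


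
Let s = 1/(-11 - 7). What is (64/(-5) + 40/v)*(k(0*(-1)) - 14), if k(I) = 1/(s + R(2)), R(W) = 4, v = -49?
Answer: 3255936/17395 ≈ 187.18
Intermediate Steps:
s = -1/18 (s = 1/(-18) = -1/18 ≈ -0.055556)
k(I) = 18/71 (k(I) = 1/(-1/18 + 4) = 1/(71/18) = 18/71)
(64/(-5) + 40/v)*(k(0*(-1)) - 14) = (64/(-5) + 40/(-49))*(18/71 - 14) = (64*(-⅕) + 40*(-1/49))*(-976/71) = (-64/5 - 40/49)*(-976/71) = -3336/245*(-976/71) = 3255936/17395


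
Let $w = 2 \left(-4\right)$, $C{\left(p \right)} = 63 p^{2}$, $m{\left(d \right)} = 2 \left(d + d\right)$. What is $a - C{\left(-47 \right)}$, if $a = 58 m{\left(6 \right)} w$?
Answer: $-150303$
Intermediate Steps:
$m{\left(d \right)} = 4 d$ ($m{\left(d \right)} = 2 \cdot 2 d = 4 d$)
$w = -8$
$a = -11136$ ($a = 58 \cdot 4 \cdot 6 \left(-8\right) = 58 \cdot 24 \left(-8\right) = 58 \left(-192\right) = -11136$)
$a - C{\left(-47 \right)} = -11136 - 63 \left(-47\right)^{2} = -11136 - 63 \cdot 2209 = -11136 - 139167 = -150303$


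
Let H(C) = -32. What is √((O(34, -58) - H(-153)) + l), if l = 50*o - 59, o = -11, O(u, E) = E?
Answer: I*√635 ≈ 25.199*I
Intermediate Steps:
l = -609 (l = 50*(-11) - 59 = -550 - 59 = -609)
√((O(34, -58) - H(-153)) + l) = √((-58 - 1*(-32)) - 609) = √((-58 + 32) - 609) = √(-26 - 609) = √(-635) = I*√635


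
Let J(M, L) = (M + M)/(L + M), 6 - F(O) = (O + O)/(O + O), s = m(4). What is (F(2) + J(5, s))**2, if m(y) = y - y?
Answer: 49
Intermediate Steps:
m(y) = 0
s = 0
F(O) = 5 (F(O) = 6 - (O + O)/(O + O) = 6 - 2*O/(2*O) = 6 - 2*O*1/(2*O) = 6 - 1*1 = 6 - 1 = 5)
J(M, L) = 2*M/(L + M) (J(M, L) = (2*M)/(L + M) = 2*M/(L + M))
(F(2) + J(5, s))**2 = (5 + 2*5/(0 + 5))**2 = (5 + 2*5/5)**2 = (5 + 2*5*(1/5))**2 = (5 + 2)**2 = 7**2 = 49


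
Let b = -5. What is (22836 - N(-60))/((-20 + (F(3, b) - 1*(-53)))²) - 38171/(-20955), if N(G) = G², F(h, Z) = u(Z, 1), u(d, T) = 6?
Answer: 17079573/1180465 ≈ 14.469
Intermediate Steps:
F(h, Z) = 6
(22836 - N(-60))/((-20 + (F(3, b) - 1*(-53)))²) - 38171/(-20955) = (22836 - 1*(-60)²)/((-20 + (6 - 1*(-53)))²) - 38171/(-20955) = (22836 - 1*3600)/((-20 + (6 + 53))²) - 38171*(-1/20955) = (22836 - 3600)/((-20 + 59)²) + 38171/20955 = 19236/(39²) + 38171/20955 = 19236/1521 + 38171/20955 = 19236*(1/1521) + 38171/20955 = 6412/507 + 38171/20955 = 17079573/1180465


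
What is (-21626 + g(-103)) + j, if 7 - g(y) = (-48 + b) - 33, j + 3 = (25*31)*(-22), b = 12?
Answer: -38603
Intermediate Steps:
j = -17053 (j = -3 + (25*31)*(-22) = -3 + 775*(-22) = -3 - 17050 = -17053)
g(y) = 76 (g(y) = 7 - ((-48 + 12) - 33) = 7 - (-36 - 33) = 7 - 1*(-69) = 7 + 69 = 76)
(-21626 + g(-103)) + j = (-21626 + 76) - 17053 = -21550 - 17053 = -38603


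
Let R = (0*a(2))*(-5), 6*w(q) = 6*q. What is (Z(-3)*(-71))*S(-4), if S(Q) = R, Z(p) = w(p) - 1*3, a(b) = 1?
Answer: 0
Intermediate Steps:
w(q) = q (w(q) = (6*q)/6 = q)
R = 0 (R = (0*1)*(-5) = 0*(-5) = 0)
Z(p) = -3 + p (Z(p) = p - 1*3 = p - 3 = -3 + p)
S(Q) = 0
(Z(-3)*(-71))*S(-4) = ((-3 - 3)*(-71))*0 = -6*(-71)*0 = 426*0 = 0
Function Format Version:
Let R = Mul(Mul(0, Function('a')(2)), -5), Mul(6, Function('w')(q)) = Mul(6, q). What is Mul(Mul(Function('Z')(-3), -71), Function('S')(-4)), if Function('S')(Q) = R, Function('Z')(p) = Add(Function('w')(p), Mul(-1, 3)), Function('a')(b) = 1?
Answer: 0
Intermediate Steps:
Function('w')(q) = q (Function('w')(q) = Mul(Rational(1, 6), Mul(6, q)) = q)
R = 0 (R = Mul(Mul(0, 1), -5) = Mul(0, -5) = 0)
Function('Z')(p) = Add(-3, p) (Function('Z')(p) = Add(p, Mul(-1, 3)) = Add(p, -3) = Add(-3, p))
Function('S')(Q) = 0
Mul(Mul(Function('Z')(-3), -71), Function('S')(-4)) = Mul(Mul(Add(-3, -3), -71), 0) = Mul(Mul(-6, -71), 0) = Mul(426, 0) = 0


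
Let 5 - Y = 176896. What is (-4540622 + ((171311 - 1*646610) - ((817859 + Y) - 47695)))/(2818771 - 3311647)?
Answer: 2804597/246438 ≈ 11.381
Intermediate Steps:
Y = -176891 (Y = 5 - 1*176896 = 5 - 176896 = -176891)
(-4540622 + ((171311 - 1*646610) - ((817859 + Y) - 47695)))/(2818771 - 3311647) = (-4540622 + ((171311 - 1*646610) - ((817859 - 176891) - 47695)))/(2818771 - 3311647) = (-4540622 + ((171311 - 646610) - (640968 - 47695)))/(-492876) = (-4540622 + (-475299 - 1*593273))*(-1/492876) = (-4540622 + (-475299 - 593273))*(-1/492876) = (-4540622 - 1068572)*(-1/492876) = -5609194*(-1/492876) = 2804597/246438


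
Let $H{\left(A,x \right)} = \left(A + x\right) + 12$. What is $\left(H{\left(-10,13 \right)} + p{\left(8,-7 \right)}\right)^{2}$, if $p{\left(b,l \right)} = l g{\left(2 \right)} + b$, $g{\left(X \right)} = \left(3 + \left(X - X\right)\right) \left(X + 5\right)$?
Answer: $15376$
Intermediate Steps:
$H{\left(A,x \right)} = 12 + A + x$
$g{\left(X \right)} = 15 + 3 X$ ($g{\left(X \right)} = \left(3 + 0\right) \left(5 + X\right) = 3 \left(5 + X\right) = 15 + 3 X$)
$p{\left(b,l \right)} = b + 21 l$ ($p{\left(b,l \right)} = l \left(15 + 3 \cdot 2\right) + b = l \left(15 + 6\right) + b = l 21 + b = 21 l + b = b + 21 l$)
$\left(H{\left(-10,13 \right)} + p{\left(8,-7 \right)}\right)^{2} = \left(\left(12 - 10 + 13\right) + \left(8 + 21 \left(-7\right)\right)\right)^{2} = \left(15 + \left(8 - 147\right)\right)^{2} = \left(15 - 139\right)^{2} = \left(-124\right)^{2} = 15376$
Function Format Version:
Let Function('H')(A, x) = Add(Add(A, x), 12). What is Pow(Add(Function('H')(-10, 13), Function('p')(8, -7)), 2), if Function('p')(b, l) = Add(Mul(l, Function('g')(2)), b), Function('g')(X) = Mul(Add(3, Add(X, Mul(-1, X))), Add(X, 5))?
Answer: 15376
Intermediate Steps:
Function('H')(A, x) = Add(12, A, x)
Function('g')(X) = Add(15, Mul(3, X)) (Function('g')(X) = Mul(Add(3, 0), Add(5, X)) = Mul(3, Add(5, X)) = Add(15, Mul(3, X)))
Function('p')(b, l) = Add(b, Mul(21, l)) (Function('p')(b, l) = Add(Mul(l, Add(15, Mul(3, 2))), b) = Add(Mul(l, Add(15, 6)), b) = Add(Mul(l, 21), b) = Add(Mul(21, l), b) = Add(b, Mul(21, l)))
Pow(Add(Function('H')(-10, 13), Function('p')(8, -7)), 2) = Pow(Add(Add(12, -10, 13), Add(8, Mul(21, -7))), 2) = Pow(Add(15, Add(8, -147)), 2) = Pow(Add(15, -139), 2) = Pow(-124, 2) = 15376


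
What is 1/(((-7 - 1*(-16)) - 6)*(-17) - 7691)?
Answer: -1/7742 ≈ -0.00012917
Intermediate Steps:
1/(((-7 - 1*(-16)) - 6)*(-17) - 7691) = 1/(((-7 + 16) - 6)*(-17) - 7691) = 1/((9 - 6)*(-17) - 7691) = 1/(3*(-17) - 7691) = 1/(-51 - 7691) = 1/(-7742) = -1/7742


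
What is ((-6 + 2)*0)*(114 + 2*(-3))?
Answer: 0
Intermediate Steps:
((-6 + 2)*0)*(114 + 2*(-3)) = (-4*0)*(114 - 6) = 0*108 = 0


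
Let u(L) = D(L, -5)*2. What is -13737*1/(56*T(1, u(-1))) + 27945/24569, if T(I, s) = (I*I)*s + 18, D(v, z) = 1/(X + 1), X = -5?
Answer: -310118253/24077620 ≈ -12.880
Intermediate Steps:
D(v, z) = -¼ (D(v, z) = 1/(-5 + 1) = 1/(-4) = -¼)
u(L) = -½ (u(L) = -¼*2 = -½)
T(I, s) = 18 + s*I² (T(I, s) = I²*s + 18 = s*I² + 18 = 18 + s*I²)
-13737*1/(56*T(1, u(-1))) + 27945/24569 = -13737*1/(56*(18 - ½*1²)) + 27945/24569 = -13737*1/(56*(18 - ½*1)) + 27945*(1/24569) = -13737*1/(56*(18 - ½)) + 27945/24569 = -13737/(56*(35/2)) + 27945/24569 = -13737/980 + 27945/24569 = -310118253/24077620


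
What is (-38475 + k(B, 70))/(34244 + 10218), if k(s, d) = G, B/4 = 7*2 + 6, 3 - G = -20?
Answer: -19226/22231 ≈ -0.86483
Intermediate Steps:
G = 23 (G = 3 - 1*(-20) = 3 + 20 = 23)
B = 80 (B = 4*(7*2 + 6) = 4*(14 + 6) = 4*20 = 80)
k(s, d) = 23
(-38475 + k(B, 70))/(34244 + 10218) = (-38475 + 23)/(34244 + 10218) = -38452/44462 = -38452*1/44462 = -19226/22231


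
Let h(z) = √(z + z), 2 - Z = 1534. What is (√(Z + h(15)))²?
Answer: -1532 + √30 ≈ -1526.5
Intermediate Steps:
Z = -1532 (Z = 2 - 1*1534 = 2 - 1534 = -1532)
h(z) = √2*√z (h(z) = √(2*z) = √2*√z)
(√(Z + h(15)))² = (√(-1532 + √2*√15))² = (√(-1532 + √30))² = -1532 + √30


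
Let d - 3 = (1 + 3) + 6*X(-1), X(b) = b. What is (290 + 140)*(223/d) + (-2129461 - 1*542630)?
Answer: -2576201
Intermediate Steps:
d = 1 (d = 3 + ((1 + 3) + 6*(-1)) = 3 + (4 - 6) = 3 - 2 = 1)
(290 + 140)*(223/d) + (-2129461 - 1*542630) = (290 + 140)*(223/1) + (-2129461 - 1*542630) = 430*(223*1) + (-2129461 - 542630) = 430*223 - 2672091 = 95890 - 2672091 = -2576201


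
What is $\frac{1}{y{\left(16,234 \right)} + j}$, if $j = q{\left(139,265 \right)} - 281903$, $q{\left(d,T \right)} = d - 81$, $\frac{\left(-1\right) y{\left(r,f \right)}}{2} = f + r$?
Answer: $- \frac{1}{282345} \approx -3.5418 \cdot 10^{-6}$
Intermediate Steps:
$y{\left(r,f \right)} = - 2 f - 2 r$ ($y{\left(r,f \right)} = - 2 \left(f + r\right) = - 2 f - 2 r$)
$q{\left(d,T \right)} = -81 + d$
$j = -281845$ ($j = \left(-81 + 139\right) - 281903 = 58 - 281903 = -281845$)
$\frac{1}{y{\left(16,234 \right)} + j} = \frac{1}{\left(\left(-2\right) 234 - 32\right) - 281845} = \frac{1}{\left(-468 - 32\right) - 281845} = \frac{1}{-500 - 281845} = \frac{1}{-282345} = - \frac{1}{282345}$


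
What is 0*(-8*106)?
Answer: 0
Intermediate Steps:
0*(-8*106) = 0*(-848) = 0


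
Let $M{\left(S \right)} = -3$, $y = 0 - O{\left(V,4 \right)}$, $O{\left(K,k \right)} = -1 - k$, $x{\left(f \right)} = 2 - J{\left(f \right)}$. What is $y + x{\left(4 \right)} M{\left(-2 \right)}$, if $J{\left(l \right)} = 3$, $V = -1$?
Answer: $8$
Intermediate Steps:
$x{\left(f \right)} = -1$ ($x{\left(f \right)} = 2 - 3 = -1$)
$y = 5$ ($y = 0 - \left(-1 - 4\right) = 0 - -5 = 0 + 5 = 5$)
$y + x{\left(4 \right)} M{\left(-2 \right)} = 5 - -3 = 5 + 3 = 8$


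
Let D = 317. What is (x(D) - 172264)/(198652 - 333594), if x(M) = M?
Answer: 171947/134942 ≈ 1.2742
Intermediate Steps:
(x(D) - 172264)/(198652 - 333594) = (317 - 172264)/(198652 - 333594) = -171947/(-134942) = -171947*(-1/134942) = 171947/134942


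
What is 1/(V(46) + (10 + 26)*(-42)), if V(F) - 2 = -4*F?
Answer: -1/1694 ≈ -0.00059032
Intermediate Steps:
V(F) = 2 - 4*F
1/(V(46) + (10 + 26)*(-42)) = 1/((2 - 4*46) + (10 + 26)*(-42)) = 1/((2 - 184) + 36*(-42)) = 1/(-182 - 1512) = 1/(-1694) = -1/1694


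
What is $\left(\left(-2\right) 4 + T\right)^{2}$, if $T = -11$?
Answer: $361$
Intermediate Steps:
$\left(\left(-2\right) 4 + T\right)^{2} = \left(\left(-2\right) 4 - 11\right)^{2} = \left(-8 - 11\right)^{2} = \left(-19\right)^{2} = 361$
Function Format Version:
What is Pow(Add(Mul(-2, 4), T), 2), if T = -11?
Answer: 361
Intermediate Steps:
Pow(Add(Mul(-2, 4), T), 2) = Pow(Add(Mul(-2, 4), -11), 2) = Pow(Add(-8, -11), 2) = Pow(-19, 2) = 361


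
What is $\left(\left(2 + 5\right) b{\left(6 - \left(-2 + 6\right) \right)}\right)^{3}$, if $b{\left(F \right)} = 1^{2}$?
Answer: $343$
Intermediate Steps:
$b{\left(F \right)} = 1$
$\left(\left(2 + 5\right) b{\left(6 - \left(-2 + 6\right) \right)}\right)^{3} = \left(\left(2 + 5\right) 1\right)^{3} = \left(7 \cdot 1\right)^{3} = 7^{3} = 343$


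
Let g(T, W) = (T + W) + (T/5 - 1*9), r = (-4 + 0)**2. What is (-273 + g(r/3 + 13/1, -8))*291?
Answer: -77988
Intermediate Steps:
r = 16 (r = (-4)**2 = 16)
g(T, W) = -9 + W + 6*T/5 (g(T, W) = (T + W) + (T*(1/5) - 9) = (T + W) + (T/5 - 9) = (T + W) + (-9 + T/5) = -9 + W + 6*T/5)
(-273 + g(r/3 + 13/1, -8))*291 = (-273 + (-9 - 8 + 6*(16/3 + 13/1)/5))*291 = (-273 + (-9 - 8 + 6*(16*(1/3) + 13*1)/5))*291 = (-273 + (-9 - 8 + 6*(16/3 + 13)/5))*291 = (-273 + (-9 - 8 + (6/5)*(55/3)))*291 = (-273 + (-9 - 8 + 22))*291 = (-273 + 5)*291 = -268*291 = -77988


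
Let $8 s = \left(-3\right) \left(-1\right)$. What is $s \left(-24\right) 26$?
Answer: $-234$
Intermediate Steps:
$s = \frac{3}{8}$ ($s = \frac{\left(-3\right) \left(-1\right)}{8} = \frac{1}{8} \cdot 3 = \frac{3}{8} \approx 0.375$)
$s \left(-24\right) 26 = \frac{3}{8} \left(-24\right) 26 = \left(-9\right) 26 = -234$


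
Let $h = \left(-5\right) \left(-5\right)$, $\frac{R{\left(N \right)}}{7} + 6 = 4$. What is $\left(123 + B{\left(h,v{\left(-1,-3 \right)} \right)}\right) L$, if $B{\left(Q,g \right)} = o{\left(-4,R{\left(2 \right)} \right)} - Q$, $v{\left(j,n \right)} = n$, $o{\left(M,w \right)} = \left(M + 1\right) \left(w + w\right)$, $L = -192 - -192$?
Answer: $0$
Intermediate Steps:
$L = 0$ ($L = -192 + 192 = 0$)
$R{\left(N \right)} = -14$ ($R{\left(N \right)} = -42 + 7 \cdot 4 = -42 + 28 = -14$)
$o{\left(M,w \right)} = 2 w \left(1 + M\right)$ ($o{\left(M,w \right)} = \left(1 + M\right) 2 w = 2 w \left(1 + M\right)$)
$h = 25$
$B{\left(Q,g \right)} = 84 - Q$ ($B{\left(Q,g \right)} = 2 \left(-14\right) \left(1 - 4\right) - Q = 2 \left(-14\right) \left(-3\right) - Q = 84 - Q$)
$\left(123 + B{\left(h,v{\left(-1,-3 \right)} \right)}\right) L = \left(123 + \left(84 - 25\right)\right) 0 = \left(123 + 59\right) 0 = 182 \cdot 0 = 0$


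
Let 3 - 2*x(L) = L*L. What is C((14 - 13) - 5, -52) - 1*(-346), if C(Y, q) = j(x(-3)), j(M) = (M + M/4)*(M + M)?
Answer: 737/2 ≈ 368.50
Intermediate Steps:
x(L) = 3/2 - L²/2 (x(L) = 3/2 - L*L/2 = 3/2 - L²/2)
j(M) = 5*M²/2 (j(M) = (M + M*(¼))*(2*M) = (M + M/4)*(2*M) = (5*M/4)*(2*M) = 5*M²/2)
C(Y, q) = 45/2 (C(Y, q) = 5*(3/2 - ½*(-3)²)²/2 = 5*(3/2 - ½*9)²/2 = 5*(3/2 - 9/2)²/2 = (5/2)*(-3)² = (5/2)*9 = 45/2)
C((14 - 13) - 5, -52) - 1*(-346) = 45/2 - 1*(-346) = 45/2 + 346 = 737/2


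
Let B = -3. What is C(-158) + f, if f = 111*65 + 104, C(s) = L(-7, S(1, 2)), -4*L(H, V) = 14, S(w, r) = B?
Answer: 14631/2 ≈ 7315.5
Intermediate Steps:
S(w, r) = -3
L(H, V) = -7/2 (L(H, V) = -1/4*14 = -7/2)
C(s) = -7/2
f = 7319 (f = 7215 + 104 = 7319)
C(-158) + f = -7/2 + 7319 = 14631/2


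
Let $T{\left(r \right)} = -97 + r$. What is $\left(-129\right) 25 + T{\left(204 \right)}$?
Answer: $-3118$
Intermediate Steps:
$\left(-129\right) 25 + T{\left(204 \right)} = \left(-129\right) 25 + \left(-97 + 204\right) = -3225 + 107 = -3118$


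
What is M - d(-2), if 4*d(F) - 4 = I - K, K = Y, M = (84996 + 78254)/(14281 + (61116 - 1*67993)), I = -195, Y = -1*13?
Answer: 123182/1851 ≈ 66.549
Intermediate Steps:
Y = -13
M = 81625/3702 (M = 163250/(14281 + (61116 - 67993)) = 163250/(14281 - 6877) = 163250/7404 = 163250*(1/7404) = 81625/3702 ≈ 22.049)
K = -13
d(F) = -89/2 (d(F) = 1 + (-195 - 1*(-13))/4 = 1 + (-195 + 13)/4 = 1 + (1/4)*(-182) = 1 - 91/2 = -89/2)
M - d(-2) = 81625/3702 - 1*(-89/2) = 81625/3702 + 89/2 = 123182/1851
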